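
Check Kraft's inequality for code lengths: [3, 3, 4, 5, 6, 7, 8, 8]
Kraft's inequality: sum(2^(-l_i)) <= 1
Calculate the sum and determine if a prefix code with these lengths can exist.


Sum = 2^(-3) + 2^(-3) + 2^(-4) + 2^(-5) + 2^(-6) + 2^(-7) + 2^(-8) + 2^(-8)
    = 0.125 + 0.125 + 0.0625 + 0.03125 + 0.015625 + 0.0078125 + 0.00390625 + 0.00390625
    = 96/256 = 0.375
Since 0.375 <= 1, Kraft's inequality IS satisfied.
A prefix code with these lengths CAN exist.

Kraft sum = 0.375. Satisfied.


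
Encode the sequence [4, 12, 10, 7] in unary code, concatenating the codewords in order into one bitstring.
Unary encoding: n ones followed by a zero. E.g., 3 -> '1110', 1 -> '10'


Encode each number as n ones followed by a terminating 0:
  4 -> 11110 (5 bits)
  12 -> 1111111111110 (13 bits)
  10 -> 11111111110 (11 bits)
  7 -> 11111110 (8 bits)
Total length = 5 + 13 + 11 + 8 = 37 bits.

Unary([4, 12, 10, 7]) = 1111011111111111101111111111011111110 (37 bits)


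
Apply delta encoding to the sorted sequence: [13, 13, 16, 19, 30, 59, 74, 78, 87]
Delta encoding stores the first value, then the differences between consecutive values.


First value: 13
Deltas:
  13 - 13 = 0
  16 - 13 = 3
  19 - 16 = 3
  30 - 19 = 11
  59 - 30 = 29
  74 - 59 = 15
  78 - 74 = 4
  87 - 78 = 9


Delta encoded: [13, 0, 3, 3, 11, 29, 15, 4, 9]


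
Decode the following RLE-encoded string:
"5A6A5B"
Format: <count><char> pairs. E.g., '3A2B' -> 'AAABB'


Expanding each <count><char> pair:
  5A -> 'AAAAA'
  6A -> 'AAAAAA'
  5B -> 'BBBBB'

Decoded = AAAAAAAAAAABBBBB


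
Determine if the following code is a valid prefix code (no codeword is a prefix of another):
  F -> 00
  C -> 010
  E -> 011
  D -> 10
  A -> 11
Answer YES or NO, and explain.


Checking each pair (does one codeword prefix another?):
  F='00' vs C='010': no prefix
  F='00' vs E='011': no prefix
  F='00' vs D='10': no prefix
  F='00' vs A='11': no prefix
  C='010' vs F='00': no prefix
  C='010' vs E='011': no prefix
  C='010' vs D='10': no prefix
  C='010' vs A='11': no prefix
  E='011' vs F='00': no prefix
  E='011' vs C='010': no prefix
  E='011' vs D='10': no prefix
  E='011' vs A='11': no prefix
  D='10' vs F='00': no prefix
  D='10' vs C='010': no prefix
  D='10' vs E='011': no prefix
  D='10' vs A='11': no prefix
  A='11' vs F='00': no prefix
  A='11' vs C='010': no prefix
  A='11' vs E='011': no prefix
  A='11' vs D='10': no prefix
No violation found over all pairs.

YES -- this is a valid prefix code. No codeword is a prefix of any other codeword.


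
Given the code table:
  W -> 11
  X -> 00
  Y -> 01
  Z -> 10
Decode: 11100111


Decoding:
11 -> W
10 -> Z
01 -> Y
11 -> W


Result: WZYW


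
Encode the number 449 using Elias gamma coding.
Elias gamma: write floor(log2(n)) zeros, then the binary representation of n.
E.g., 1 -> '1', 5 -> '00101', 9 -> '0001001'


num_bits = floor(log2(449)) + 1 = 9
leading_zeros = num_bits - 1 = 8
binary(449) = 111000001

Elias gamma(449) = '00000000' + '111000001' = 00000000111000001 (17 bits)


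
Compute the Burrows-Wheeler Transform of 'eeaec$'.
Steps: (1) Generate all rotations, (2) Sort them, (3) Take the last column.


Rotations (sorted):
  0: $eeaec -> last char: c
  1: aec$ee -> last char: e
  2: c$eeae -> last char: e
  3: eaec$e -> last char: e
  4: ec$eea -> last char: a
  5: eeaec$ -> last char: $


BWT = ceeea$


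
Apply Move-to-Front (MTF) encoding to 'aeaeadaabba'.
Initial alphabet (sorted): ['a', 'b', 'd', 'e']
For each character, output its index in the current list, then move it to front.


MTF encoding:
'a': index 0 in ['a', 'b', 'd', 'e'] -> ['a', 'b', 'd', 'e']
'e': index 3 in ['a', 'b', 'd', 'e'] -> ['e', 'a', 'b', 'd']
'a': index 1 in ['e', 'a', 'b', 'd'] -> ['a', 'e', 'b', 'd']
'e': index 1 in ['a', 'e', 'b', 'd'] -> ['e', 'a', 'b', 'd']
'a': index 1 in ['e', 'a', 'b', 'd'] -> ['a', 'e', 'b', 'd']
'd': index 3 in ['a', 'e', 'b', 'd'] -> ['d', 'a', 'e', 'b']
'a': index 1 in ['d', 'a', 'e', 'b'] -> ['a', 'd', 'e', 'b']
'a': index 0 in ['a', 'd', 'e', 'b'] -> ['a', 'd', 'e', 'b']
'b': index 3 in ['a', 'd', 'e', 'b'] -> ['b', 'a', 'd', 'e']
'b': index 0 in ['b', 'a', 'd', 'e'] -> ['b', 'a', 'd', 'e']
'a': index 1 in ['b', 'a', 'd', 'e'] -> ['a', 'b', 'd', 'e']


Output: [0, 3, 1, 1, 1, 3, 1, 0, 3, 0, 1]


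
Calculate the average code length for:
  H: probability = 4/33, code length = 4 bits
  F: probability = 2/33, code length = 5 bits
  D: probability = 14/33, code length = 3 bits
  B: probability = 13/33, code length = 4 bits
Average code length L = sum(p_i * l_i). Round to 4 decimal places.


Weighted contributions p_i * l_i:
  H: (4/33) * 4 = 16/33
  F: (2/33) * 5 = 10/33
  D: (14/33) * 3 = 42/33
  B: (13/33) * 4 = 52/33
Sum = (16 + 10 + 42 + 52)/33 = 120/33

L = 120/33 = 3.6364 bits/symbol


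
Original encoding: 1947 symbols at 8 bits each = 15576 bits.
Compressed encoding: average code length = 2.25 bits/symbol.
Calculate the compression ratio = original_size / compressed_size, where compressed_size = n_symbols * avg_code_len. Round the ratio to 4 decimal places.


original_size = n_symbols * orig_bits = 1947 * 8 = 15576 bits
compressed_size = n_symbols * avg_code_len = 1947 * 2.25 = 4380.75 bits
ratio = original_size / compressed_size = 15576 / 4380.75 = 3.5556

Compression ratio = 3.5556


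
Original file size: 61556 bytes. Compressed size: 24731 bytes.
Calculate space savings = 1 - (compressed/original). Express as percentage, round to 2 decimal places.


ratio = compressed/original = 24731/61556 = 0.401764
savings = 1 - ratio = 1 - 0.401764 = 0.598236
as a percentage: 0.598236 * 100 = 59.82%

Space savings = 1 - 24731/61556 = 59.82%


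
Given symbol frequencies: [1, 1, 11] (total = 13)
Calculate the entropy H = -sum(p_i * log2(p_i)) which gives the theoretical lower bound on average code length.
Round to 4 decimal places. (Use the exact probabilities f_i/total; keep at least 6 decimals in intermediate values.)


Per-symbol terms -p_i * log2(p_i) with p_i = f_i/13:
  p = 1/13 = 0.076923: log2(p) = -3.700440, -p*log2(p) = 0.284649
  p = 1/13 = 0.076923: log2(p) = -3.700440, -p*log2(p) = 0.284649
  p = 11/13 = 0.846154: log2(p) = -0.241008, -p*log2(p) = 0.203930
H = 0.284649 + 0.284649 + 0.203930 = 0.773228

H = 0.7732 bits/symbol


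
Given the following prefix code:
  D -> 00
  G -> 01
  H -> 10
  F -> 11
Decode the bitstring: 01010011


Decoding step by step:
Bits 01 -> G
Bits 01 -> G
Bits 00 -> D
Bits 11 -> F


Decoded message: GGDF


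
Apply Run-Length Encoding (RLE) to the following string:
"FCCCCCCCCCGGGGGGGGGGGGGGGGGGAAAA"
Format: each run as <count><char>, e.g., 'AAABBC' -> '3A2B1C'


Scanning runs left to right:
  i=0: run of 'F' x 1 -> '1F'
  i=1: run of 'C' x 9 -> '9C'
  i=10: run of 'G' x 18 -> '18G'
  i=28: run of 'A' x 4 -> '4A'

RLE = 1F9C18G4A


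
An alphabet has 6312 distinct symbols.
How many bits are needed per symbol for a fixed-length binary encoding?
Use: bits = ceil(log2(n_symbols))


log2(6312) = 12.6239
Bracket: 2^12 = 4096 < 6312 <= 2^13 = 8192
So ceil(log2(6312)) = 13

bits = ceil(log2(6312)) = ceil(12.6239) = 13 bits


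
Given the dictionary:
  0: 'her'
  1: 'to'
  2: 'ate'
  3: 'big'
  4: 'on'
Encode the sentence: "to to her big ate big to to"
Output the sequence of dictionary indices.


Look up each word in the dictionary:
  'to' -> 1
  'to' -> 1
  'her' -> 0
  'big' -> 3
  'ate' -> 2
  'big' -> 3
  'to' -> 1
  'to' -> 1

Encoded: [1, 1, 0, 3, 2, 3, 1, 1]


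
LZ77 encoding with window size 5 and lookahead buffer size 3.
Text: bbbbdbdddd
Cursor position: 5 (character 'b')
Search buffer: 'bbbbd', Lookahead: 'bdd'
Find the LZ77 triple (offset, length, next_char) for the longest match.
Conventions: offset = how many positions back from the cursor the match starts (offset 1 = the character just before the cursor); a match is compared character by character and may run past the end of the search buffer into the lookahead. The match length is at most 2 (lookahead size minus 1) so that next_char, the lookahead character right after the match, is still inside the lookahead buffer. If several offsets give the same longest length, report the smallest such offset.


Try each offset into the search buffer:
  offset=1 (pos 4, char 'd'): match length 0
  offset=2 (pos 3, char 'b'): match length 2
  offset=3 (pos 2, char 'b'): match length 1
  offset=4 (pos 1, char 'b'): match length 1
  offset=5 (pos 0, char 'b'): match length 1
Longest match has length 2 at offset 2.
next_char = character at position 5 + 2 = 7 -> 'd'

Best match: offset=2, length=2 (matching 'bd' starting at position 3)
LZ77 triple: (2, 2, 'd')


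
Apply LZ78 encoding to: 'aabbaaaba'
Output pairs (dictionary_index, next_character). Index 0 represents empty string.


LZ78 encoding steps:
Dictionary: {0: ''}
Step 1: w='' (idx 0), next='a' -> output (0, 'a'), add 'a' as idx 1
Step 2: w='a' (idx 1), next='b' -> output (1, 'b'), add 'ab' as idx 2
Step 3: w='' (idx 0), next='b' -> output (0, 'b'), add 'b' as idx 3
Step 4: w='a' (idx 1), next='a' -> output (1, 'a'), add 'aa' as idx 4
Step 5: w='ab' (idx 2), next='a' -> output (2, 'a'), add 'aba' as idx 5


Encoded: [(0, 'a'), (1, 'b'), (0, 'b'), (1, 'a'), (2, 'a')]


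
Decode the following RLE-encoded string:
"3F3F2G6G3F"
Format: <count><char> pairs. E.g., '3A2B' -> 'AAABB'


Expanding each <count><char> pair:
  3F -> 'FFF'
  3F -> 'FFF'
  2G -> 'GG'
  6G -> 'GGGGGG'
  3F -> 'FFF'

Decoded = FFFFFFGGGGGGGGFFF


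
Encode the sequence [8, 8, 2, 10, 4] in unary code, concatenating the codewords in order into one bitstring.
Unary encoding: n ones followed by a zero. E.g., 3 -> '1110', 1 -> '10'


Encode each number as n ones followed by a terminating 0:
  8 -> 111111110 (9 bits)
  8 -> 111111110 (9 bits)
  2 -> 110 (3 bits)
  10 -> 11111111110 (11 bits)
  4 -> 11110 (5 bits)
Total length = 9 + 9 + 3 + 11 + 5 = 37 bits.

Unary([8, 8, 2, 10, 4]) = 1111111101111111101101111111111011110 (37 bits)


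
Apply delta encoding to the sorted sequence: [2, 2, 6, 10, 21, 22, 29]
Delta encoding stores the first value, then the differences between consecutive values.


First value: 2
Deltas:
  2 - 2 = 0
  6 - 2 = 4
  10 - 6 = 4
  21 - 10 = 11
  22 - 21 = 1
  29 - 22 = 7


Delta encoded: [2, 0, 4, 4, 11, 1, 7]


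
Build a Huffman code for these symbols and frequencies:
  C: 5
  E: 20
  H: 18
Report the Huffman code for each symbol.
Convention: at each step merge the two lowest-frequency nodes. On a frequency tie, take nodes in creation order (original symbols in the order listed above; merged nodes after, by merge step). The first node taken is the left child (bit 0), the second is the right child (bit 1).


Huffman tree construction:
Step 1: Merge C(5) + H(18) = 23
Step 2: Merge E(20) + (C+H)(23) = 43
Read each symbol's code off the tree from the root (left child = 0, right child = 1).

Codes:
  C: 10 (length 2)
  E: 0 (length 1)
  H: 11 (length 2)
Average code length: 66/43 = 1.5349 bits/symbol


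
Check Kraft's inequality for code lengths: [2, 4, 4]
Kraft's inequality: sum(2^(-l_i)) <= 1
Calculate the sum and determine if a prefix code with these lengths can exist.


Sum = 2^(-2) + 2^(-4) + 2^(-4)
    = 0.25 + 0.0625 + 0.0625
    = 6/16 = 0.375
Since 0.375 <= 1, Kraft's inequality IS satisfied.
A prefix code with these lengths CAN exist.

Kraft sum = 0.375. Satisfied.


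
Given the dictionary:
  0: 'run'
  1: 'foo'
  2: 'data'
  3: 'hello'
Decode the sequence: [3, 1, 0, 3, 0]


Look up each index in the dictionary:
  3 -> 'hello'
  1 -> 'foo'
  0 -> 'run'
  3 -> 'hello'
  0 -> 'run'

Decoded: "hello foo run hello run"


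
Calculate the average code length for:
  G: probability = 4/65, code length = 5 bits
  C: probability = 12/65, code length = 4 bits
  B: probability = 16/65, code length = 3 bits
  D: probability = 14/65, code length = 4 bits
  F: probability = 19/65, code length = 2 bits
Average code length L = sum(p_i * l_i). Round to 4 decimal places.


Weighted contributions p_i * l_i:
  G: (4/65) * 5 = 20/65
  C: (12/65) * 4 = 48/65
  B: (16/65) * 3 = 48/65
  D: (14/65) * 4 = 56/65
  F: (19/65) * 2 = 38/65
Sum = (20 + 48 + 48 + 56 + 38)/65 = 210/65

L = 210/65 = 3.2308 bits/symbol


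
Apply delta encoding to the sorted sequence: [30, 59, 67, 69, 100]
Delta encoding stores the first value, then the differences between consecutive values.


First value: 30
Deltas:
  59 - 30 = 29
  67 - 59 = 8
  69 - 67 = 2
  100 - 69 = 31


Delta encoded: [30, 29, 8, 2, 31]


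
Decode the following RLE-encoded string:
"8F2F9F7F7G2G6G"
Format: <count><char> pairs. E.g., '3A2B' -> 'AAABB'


Expanding each <count><char> pair:
  8F -> 'FFFFFFFF'
  2F -> 'FF'
  9F -> 'FFFFFFFFF'
  7F -> 'FFFFFFF'
  7G -> 'GGGGGGG'
  2G -> 'GG'
  6G -> 'GGGGGG'

Decoded = FFFFFFFFFFFFFFFFFFFFFFFFFFGGGGGGGGGGGGGGG


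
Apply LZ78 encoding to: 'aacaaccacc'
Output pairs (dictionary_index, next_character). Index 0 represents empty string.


LZ78 encoding steps:
Dictionary: {0: ''}
Step 1: w='' (idx 0), next='a' -> output (0, 'a'), add 'a' as idx 1
Step 2: w='a' (idx 1), next='c' -> output (1, 'c'), add 'ac' as idx 2
Step 3: w='a' (idx 1), next='a' -> output (1, 'a'), add 'aa' as idx 3
Step 4: w='' (idx 0), next='c' -> output (0, 'c'), add 'c' as idx 4
Step 5: w='c' (idx 4), next='a' -> output (4, 'a'), add 'ca' as idx 5
Step 6: w='c' (idx 4), next='c' -> output (4, 'c'), add 'cc' as idx 6


Encoded: [(0, 'a'), (1, 'c'), (1, 'a'), (0, 'c'), (4, 'a'), (4, 'c')]


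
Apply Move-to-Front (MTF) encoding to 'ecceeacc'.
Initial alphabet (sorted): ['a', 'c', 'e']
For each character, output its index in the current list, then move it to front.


MTF encoding:
'e': index 2 in ['a', 'c', 'e'] -> ['e', 'a', 'c']
'c': index 2 in ['e', 'a', 'c'] -> ['c', 'e', 'a']
'c': index 0 in ['c', 'e', 'a'] -> ['c', 'e', 'a']
'e': index 1 in ['c', 'e', 'a'] -> ['e', 'c', 'a']
'e': index 0 in ['e', 'c', 'a'] -> ['e', 'c', 'a']
'a': index 2 in ['e', 'c', 'a'] -> ['a', 'e', 'c']
'c': index 2 in ['a', 'e', 'c'] -> ['c', 'a', 'e']
'c': index 0 in ['c', 'a', 'e'] -> ['c', 'a', 'e']


Output: [2, 2, 0, 1, 0, 2, 2, 0]


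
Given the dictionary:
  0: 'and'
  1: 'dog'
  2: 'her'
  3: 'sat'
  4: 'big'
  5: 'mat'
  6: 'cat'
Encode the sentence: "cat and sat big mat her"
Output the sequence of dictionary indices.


Look up each word in the dictionary:
  'cat' -> 6
  'and' -> 0
  'sat' -> 3
  'big' -> 4
  'mat' -> 5
  'her' -> 2

Encoded: [6, 0, 3, 4, 5, 2]


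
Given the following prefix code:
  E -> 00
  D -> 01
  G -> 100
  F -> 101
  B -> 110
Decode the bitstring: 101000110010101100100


Decoding step by step:
Bits 101 -> F
Bits 00 -> E
Bits 01 -> D
Bits 100 -> G
Bits 101 -> F
Bits 01 -> D
Bits 100 -> G
Bits 100 -> G


Decoded message: FEDGFDGG


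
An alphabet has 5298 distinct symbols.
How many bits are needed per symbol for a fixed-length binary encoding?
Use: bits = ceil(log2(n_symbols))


log2(5298) = 12.3712
Bracket: 2^12 = 4096 < 5298 <= 2^13 = 8192
So ceil(log2(5298)) = 13

bits = ceil(log2(5298)) = ceil(12.3712) = 13 bits


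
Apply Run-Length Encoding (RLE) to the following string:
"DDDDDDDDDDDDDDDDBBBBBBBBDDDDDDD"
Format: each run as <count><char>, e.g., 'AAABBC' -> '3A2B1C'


Scanning runs left to right:
  i=0: run of 'D' x 16 -> '16D'
  i=16: run of 'B' x 8 -> '8B'
  i=24: run of 'D' x 7 -> '7D'

RLE = 16D8B7D


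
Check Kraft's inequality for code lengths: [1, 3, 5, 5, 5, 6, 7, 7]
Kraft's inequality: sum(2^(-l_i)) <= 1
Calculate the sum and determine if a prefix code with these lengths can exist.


Sum = 2^(-1) + 2^(-3) + 2^(-5) + 2^(-5) + 2^(-5) + 2^(-6) + 2^(-7) + 2^(-7)
    = 0.5 + 0.125 + 0.03125 + 0.03125 + 0.03125 + 0.015625 + 0.0078125 + 0.0078125
    = 96/128 = 0.75
Since 0.75 <= 1, Kraft's inequality IS satisfied.
A prefix code with these lengths CAN exist.

Kraft sum = 0.75. Satisfied.


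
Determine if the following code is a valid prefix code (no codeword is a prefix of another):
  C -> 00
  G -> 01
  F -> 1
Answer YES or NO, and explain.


Checking each pair (does one codeword prefix another?):
  C='00' vs G='01': no prefix
  C='00' vs F='1': no prefix
  G='01' vs C='00': no prefix
  G='01' vs F='1': no prefix
  F='1' vs C='00': no prefix
  F='1' vs G='01': no prefix
No violation found over all pairs.

YES -- this is a valid prefix code. No codeword is a prefix of any other codeword.


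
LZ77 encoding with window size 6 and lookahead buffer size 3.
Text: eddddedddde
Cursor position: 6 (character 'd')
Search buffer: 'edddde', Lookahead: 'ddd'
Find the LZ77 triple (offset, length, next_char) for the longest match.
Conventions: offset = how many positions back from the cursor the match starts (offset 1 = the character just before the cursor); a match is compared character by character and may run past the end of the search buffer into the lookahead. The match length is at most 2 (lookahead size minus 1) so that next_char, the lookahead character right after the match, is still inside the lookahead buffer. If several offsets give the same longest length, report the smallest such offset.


Try each offset into the search buffer:
  offset=1 (pos 5, char 'e'): match length 0
  offset=2 (pos 4, char 'd'): match length 1
  offset=3 (pos 3, char 'd'): match length 2
  offset=4 (pos 2, char 'd'): match length 2
  offset=5 (pos 1, char 'd'): match length 2
  offset=6 (pos 0, char 'e'): match length 0
Longest match has length 2, found at offsets 3, 4, 5; take the smallest, offset 3.
next_char = character at position 6 + 2 = 8 -> 'd'

Best match: offset=3, length=2 (matching 'dd' starting at position 3)
LZ77 triple: (3, 2, 'd')


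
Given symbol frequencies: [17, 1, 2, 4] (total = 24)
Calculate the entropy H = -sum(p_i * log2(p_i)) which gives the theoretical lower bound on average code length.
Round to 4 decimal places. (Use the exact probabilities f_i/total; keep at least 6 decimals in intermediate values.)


Per-symbol terms -p_i * log2(p_i) with p_i = f_i/24:
  p = 17/24 = 0.708333: log2(p) = -0.497500, -p*log2(p) = 0.352396
  p = 1/24 = 0.041667: log2(p) = -4.584963, -p*log2(p) = 0.191040
  p = 2/24 = 0.083333: log2(p) = -3.584963, -p*log2(p) = 0.298747
  p = 4/24 = 0.166667: log2(p) = -2.584963, -p*log2(p) = 0.430827
H = 0.352396 + 0.191040 + 0.298747 + 0.430827 = 1.273010

H = 1.273 bits/symbol


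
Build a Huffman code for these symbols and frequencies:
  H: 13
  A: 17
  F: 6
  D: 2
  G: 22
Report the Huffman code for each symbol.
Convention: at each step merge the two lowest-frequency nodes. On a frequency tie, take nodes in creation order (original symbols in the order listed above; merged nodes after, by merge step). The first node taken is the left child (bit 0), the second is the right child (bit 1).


Huffman tree construction:
Step 1: Merge D(2) + F(6) = 8
Step 2: Merge (D+F)(8) + H(13) = 21
Step 3: Merge A(17) + ((D+F)+H)(21) = 38
Step 4: Merge G(22) + (A+((D+F)+H))(38) = 60
Read each symbol's code off the tree from the root (left child = 0, right child = 1).

Codes:
  H: 111 (length 3)
  A: 10 (length 2)
  F: 1101 (length 4)
  D: 1100 (length 4)
  G: 0 (length 1)
Average code length: 127/60 = 2.1167 bits/symbol


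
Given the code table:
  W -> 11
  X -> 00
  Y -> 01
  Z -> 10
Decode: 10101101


Decoding:
10 -> Z
10 -> Z
11 -> W
01 -> Y


Result: ZZWY


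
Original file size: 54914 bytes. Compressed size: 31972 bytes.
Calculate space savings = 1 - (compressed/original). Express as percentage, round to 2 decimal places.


ratio = compressed/original = 31972/54914 = 0.582219
savings = 1 - ratio = 1 - 0.582219 = 0.417781
as a percentage: 0.417781 * 100 = 41.78%

Space savings = 1 - 31972/54914 = 41.78%


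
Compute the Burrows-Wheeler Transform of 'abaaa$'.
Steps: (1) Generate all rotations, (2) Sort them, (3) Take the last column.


Rotations (sorted):
  0: $abaaa -> last char: a
  1: a$abaa -> last char: a
  2: aa$aba -> last char: a
  3: aaa$ab -> last char: b
  4: abaaa$ -> last char: $
  5: baaa$a -> last char: a


BWT = aaab$a


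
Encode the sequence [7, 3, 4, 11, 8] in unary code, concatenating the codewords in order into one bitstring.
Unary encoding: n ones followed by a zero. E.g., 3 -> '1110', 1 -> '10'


Encode each number as n ones followed by a terminating 0:
  7 -> 11111110 (8 bits)
  3 -> 1110 (4 bits)
  4 -> 11110 (5 bits)
  11 -> 111111111110 (12 bits)
  8 -> 111111110 (9 bits)
Total length = 8 + 4 + 5 + 12 + 9 = 38 bits.

Unary([7, 3, 4, 11, 8]) = 11111110111011110111111111110111111110 (38 bits)


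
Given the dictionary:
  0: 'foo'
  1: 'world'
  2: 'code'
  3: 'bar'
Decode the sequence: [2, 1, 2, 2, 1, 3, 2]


Look up each index in the dictionary:
  2 -> 'code'
  1 -> 'world'
  2 -> 'code'
  2 -> 'code'
  1 -> 'world'
  3 -> 'bar'
  2 -> 'code'

Decoded: "code world code code world bar code"


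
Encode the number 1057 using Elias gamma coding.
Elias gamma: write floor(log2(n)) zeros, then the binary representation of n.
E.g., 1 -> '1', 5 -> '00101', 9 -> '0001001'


num_bits = floor(log2(1057)) + 1 = 11
leading_zeros = num_bits - 1 = 10
binary(1057) = 10000100001

Elias gamma(1057) = '0000000000' + '10000100001' = 000000000010000100001 (21 bits)


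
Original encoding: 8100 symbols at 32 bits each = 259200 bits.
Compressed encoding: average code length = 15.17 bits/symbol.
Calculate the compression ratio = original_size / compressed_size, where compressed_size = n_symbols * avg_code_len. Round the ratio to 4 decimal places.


original_size = n_symbols * orig_bits = 8100 * 32 = 259200 bits
compressed_size = n_symbols * avg_code_len = 8100 * 15.17 = 122877.0 bits
ratio = original_size / compressed_size = 259200 / 122877.0 = 2.1094

Compression ratio = 2.1094


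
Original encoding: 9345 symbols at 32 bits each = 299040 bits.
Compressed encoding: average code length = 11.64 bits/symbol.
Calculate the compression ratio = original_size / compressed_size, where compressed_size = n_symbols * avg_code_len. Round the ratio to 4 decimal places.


original_size = n_symbols * orig_bits = 9345 * 32 = 299040 bits
compressed_size = n_symbols * avg_code_len = 9345 * 11.64 = 108775.8 bits
ratio = original_size / compressed_size = 299040 / 108775.8 = 2.7491

Compression ratio = 2.7491


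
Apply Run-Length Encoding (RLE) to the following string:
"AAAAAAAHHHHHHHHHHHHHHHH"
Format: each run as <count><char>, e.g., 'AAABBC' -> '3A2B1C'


Scanning runs left to right:
  i=0: run of 'A' x 7 -> '7A'
  i=7: run of 'H' x 16 -> '16H'

RLE = 7A16H


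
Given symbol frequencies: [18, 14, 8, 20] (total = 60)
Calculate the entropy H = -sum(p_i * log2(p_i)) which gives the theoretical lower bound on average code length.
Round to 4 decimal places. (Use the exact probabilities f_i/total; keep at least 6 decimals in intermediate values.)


Per-symbol terms -p_i * log2(p_i) with p_i = f_i/60:
  p = 18/60 = 0.300000: log2(p) = -1.736966, -p*log2(p) = 0.521090
  p = 14/60 = 0.233333: log2(p) = -2.099536, -p*log2(p) = 0.489892
  p = 8/60 = 0.133333: log2(p) = -2.906891, -p*log2(p) = 0.387585
  p = 20/60 = 0.333333: log2(p) = -1.584963, -p*log2(p) = 0.528321
H = 0.521090 + 0.489892 + 0.387585 + 0.528321 = 1.926888

H = 1.9269 bits/symbol


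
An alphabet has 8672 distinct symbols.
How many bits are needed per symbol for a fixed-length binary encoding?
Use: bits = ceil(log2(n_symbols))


log2(8672) = 13.0821
Bracket: 2^13 = 8192 < 8672 <= 2^14 = 16384
So ceil(log2(8672)) = 14

bits = ceil(log2(8672)) = ceil(13.0821) = 14 bits


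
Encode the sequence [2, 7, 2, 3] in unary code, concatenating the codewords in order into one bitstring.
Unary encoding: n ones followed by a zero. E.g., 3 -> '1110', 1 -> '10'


Encode each number as n ones followed by a terminating 0:
  2 -> 110 (3 bits)
  7 -> 11111110 (8 bits)
  2 -> 110 (3 bits)
  3 -> 1110 (4 bits)
Total length = 3 + 8 + 3 + 4 = 18 bits.

Unary([2, 7, 2, 3]) = 110111111101101110 (18 bits)


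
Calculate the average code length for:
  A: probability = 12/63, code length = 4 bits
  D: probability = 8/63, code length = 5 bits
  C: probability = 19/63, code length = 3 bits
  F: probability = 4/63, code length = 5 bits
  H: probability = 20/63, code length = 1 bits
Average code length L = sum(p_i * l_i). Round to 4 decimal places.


Weighted contributions p_i * l_i:
  A: (12/63) * 4 = 48/63
  D: (8/63) * 5 = 40/63
  C: (19/63) * 3 = 57/63
  F: (4/63) * 5 = 20/63
  H: (20/63) * 1 = 20/63
Sum = (48 + 40 + 57 + 20 + 20)/63 = 185/63

L = 185/63 = 2.9365 bits/symbol


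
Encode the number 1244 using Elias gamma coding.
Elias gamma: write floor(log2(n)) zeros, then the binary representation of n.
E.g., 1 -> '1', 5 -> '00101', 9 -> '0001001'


num_bits = floor(log2(1244)) + 1 = 11
leading_zeros = num_bits - 1 = 10
binary(1244) = 10011011100

Elias gamma(1244) = '0000000000' + '10011011100' = 000000000010011011100 (21 bits)


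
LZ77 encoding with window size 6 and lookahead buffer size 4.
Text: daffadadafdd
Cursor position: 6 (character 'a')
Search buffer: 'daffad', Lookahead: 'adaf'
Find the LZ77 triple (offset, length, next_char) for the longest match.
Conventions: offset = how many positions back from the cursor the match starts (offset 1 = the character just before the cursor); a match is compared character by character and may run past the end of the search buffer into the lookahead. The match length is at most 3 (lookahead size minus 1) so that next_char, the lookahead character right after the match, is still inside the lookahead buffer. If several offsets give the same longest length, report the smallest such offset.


Try each offset into the search buffer:
  offset=1 (pos 5, char 'd'): match length 0
  offset=2 (pos 4, char 'a'): match length 3
  offset=3 (pos 3, char 'f'): match length 0
  offset=4 (pos 2, char 'f'): match length 0
  offset=5 (pos 1, char 'a'): match length 1
  offset=6 (pos 0, char 'd'): match length 0
Longest match has length 3 at offset 2.
next_char = character at position 6 + 3 = 9 -> 'f'

Best match: offset=2, length=3 (matching 'ada' starting at position 4)
LZ77 triple: (2, 3, 'f')


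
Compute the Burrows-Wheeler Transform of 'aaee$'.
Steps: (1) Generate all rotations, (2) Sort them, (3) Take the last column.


Rotations (sorted):
  0: $aaee -> last char: e
  1: aaee$ -> last char: $
  2: aee$a -> last char: a
  3: e$aae -> last char: e
  4: ee$aa -> last char: a


BWT = e$aea


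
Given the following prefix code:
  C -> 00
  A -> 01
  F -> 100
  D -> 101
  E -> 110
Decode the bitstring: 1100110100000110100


Decoding step by step:
Bits 110 -> E
Bits 01 -> A
Bits 101 -> D
Bits 00 -> C
Bits 00 -> C
Bits 01 -> A
Bits 101 -> D
Bits 00 -> C


Decoded message: EADCCADC


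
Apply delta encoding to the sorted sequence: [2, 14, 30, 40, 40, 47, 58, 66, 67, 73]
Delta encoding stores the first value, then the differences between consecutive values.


First value: 2
Deltas:
  14 - 2 = 12
  30 - 14 = 16
  40 - 30 = 10
  40 - 40 = 0
  47 - 40 = 7
  58 - 47 = 11
  66 - 58 = 8
  67 - 66 = 1
  73 - 67 = 6


Delta encoded: [2, 12, 16, 10, 0, 7, 11, 8, 1, 6]


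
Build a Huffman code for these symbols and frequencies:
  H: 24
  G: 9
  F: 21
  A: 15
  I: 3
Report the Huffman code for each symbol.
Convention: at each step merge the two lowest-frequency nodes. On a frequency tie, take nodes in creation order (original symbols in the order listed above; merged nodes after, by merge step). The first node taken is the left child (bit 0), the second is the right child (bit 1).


Huffman tree construction:
Step 1: Merge I(3) + G(9) = 12
Step 2: Merge (I+G)(12) + A(15) = 27
Step 3: Merge F(21) + H(24) = 45
Step 4: Merge ((I+G)+A)(27) + (F+H)(45) = 72
Read each symbol's code off the tree from the root (left child = 0, right child = 1).

Codes:
  H: 11 (length 2)
  G: 001 (length 3)
  F: 10 (length 2)
  A: 01 (length 2)
  I: 000 (length 3)
Average code length: 156/72 = 2.1667 bits/symbol


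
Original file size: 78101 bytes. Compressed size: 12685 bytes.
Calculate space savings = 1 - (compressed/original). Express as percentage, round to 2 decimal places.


ratio = compressed/original = 12685/78101 = 0.162418
savings = 1 - ratio = 1 - 0.162418 = 0.837582
as a percentage: 0.837582 * 100 = 83.76%

Space savings = 1 - 12685/78101 = 83.76%


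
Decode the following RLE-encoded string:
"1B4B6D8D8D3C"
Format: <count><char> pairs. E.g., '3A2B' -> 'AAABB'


Expanding each <count><char> pair:
  1B -> 'B'
  4B -> 'BBBB'
  6D -> 'DDDDDD'
  8D -> 'DDDDDDDD'
  8D -> 'DDDDDDDD'
  3C -> 'CCC'

Decoded = BBBBBDDDDDDDDDDDDDDDDDDDDDDCCC


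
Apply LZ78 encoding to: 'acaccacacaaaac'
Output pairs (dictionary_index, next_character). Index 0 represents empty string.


LZ78 encoding steps:
Dictionary: {0: ''}
Step 1: w='' (idx 0), next='a' -> output (0, 'a'), add 'a' as idx 1
Step 2: w='' (idx 0), next='c' -> output (0, 'c'), add 'c' as idx 2
Step 3: w='a' (idx 1), next='c' -> output (1, 'c'), add 'ac' as idx 3
Step 4: w='c' (idx 2), next='a' -> output (2, 'a'), add 'ca' as idx 4
Step 5: w='ca' (idx 4), next='c' -> output (4, 'c'), add 'cac' as idx 5
Step 6: w='a' (idx 1), next='a' -> output (1, 'a'), add 'aa' as idx 6
Step 7: w='aa' (idx 6), next='c' -> output (6, 'c'), add 'aac' as idx 7


Encoded: [(0, 'a'), (0, 'c'), (1, 'c'), (2, 'a'), (4, 'c'), (1, 'a'), (6, 'c')]


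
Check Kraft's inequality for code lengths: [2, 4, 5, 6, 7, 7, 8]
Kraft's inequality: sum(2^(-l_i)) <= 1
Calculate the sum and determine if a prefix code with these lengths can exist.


Sum = 2^(-2) + 2^(-4) + 2^(-5) + 2^(-6) + 2^(-7) + 2^(-7) + 2^(-8)
    = 0.25 + 0.0625 + 0.03125 + 0.015625 + 0.0078125 + 0.0078125 + 0.00390625
    = 97/256 = 0.37890625
Since 0.37890625 <= 1, Kraft's inequality IS satisfied.
A prefix code with these lengths CAN exist.

Kraft sum = 0.37890625. Satisfied.


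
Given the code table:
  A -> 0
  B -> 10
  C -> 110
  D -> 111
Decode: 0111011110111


Decoding:
0 -> A
111 -> D
0 -> A
111 -> D
10 -> B
111 -> D


Result: ADADBD


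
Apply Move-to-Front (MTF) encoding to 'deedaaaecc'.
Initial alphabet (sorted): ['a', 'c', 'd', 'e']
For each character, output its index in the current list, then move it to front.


MTF encoding:
'd': index 2 in ['a', 'c', 'd', 'e'] -> ['d', 'a', 'c', 'e']
'e': index 3 in ['d', 'a', 'c', 'e'] -> ['e', 'd', 'a', 'c']
'e': index 0 in ['e', 'd', 'a', 'c'] -> ['e', 'd', 'a', 'c']
'd': index 1 in ['e', 'd', 'a', 'c'] -> ['d', 'e', 'a', 'c']
'a': index 2 in ['d', 'e', 'a', 'c'] -> ['a', 'd', 'e', 'c']
'a': index 0 in ['a', 'd', 'e', 'c'] -> ['a', 'd', 'e', 'c']
'a': index 0 in ['a', 'd', 'e', 'c'] -> ['a', 'd', 'e', 'c']
'e': index 2 in ['a', 'd', 'e', 'c'] -> ['e', 'a', 'd', 'c']
'c': index 3 in ['e', 'a', 'd', 'c'] -> ['c', 'e', 'a', 'd']
'c': index 0 in ['c', 'e', 'a', 'd'] -> ['c', 'e', 'a', 'd']


Output: [2, 3, 0, 1, 2, 0, 0, 2, 3, 0]


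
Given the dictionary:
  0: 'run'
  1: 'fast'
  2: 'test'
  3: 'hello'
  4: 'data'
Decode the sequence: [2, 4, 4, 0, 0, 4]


Look up each index in the dictionary:
  2 -> 'test'
  4 -> 'data'
  4 -> 'data'
  0 -> 'run'
  0 -> 'run'
  4 -> 'data'

Decoded: "test data data run run data"


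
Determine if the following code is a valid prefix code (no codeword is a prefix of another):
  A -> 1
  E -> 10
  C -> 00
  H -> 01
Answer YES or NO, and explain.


Checking each pair (does one codeword prefix another?):
  A='1' vs E='10': prefix -- VIOLATION

NO -- this is NOT a valid prefix code. A (1) is a prefix of E (10).


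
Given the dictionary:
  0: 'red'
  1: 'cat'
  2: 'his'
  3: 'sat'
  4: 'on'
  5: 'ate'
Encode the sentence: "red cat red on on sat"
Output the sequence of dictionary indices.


Look up each word in the dictionary:
  'red' -> 0
  'cat' -> 1
  'red' -> 0
  'on' -> 4
  'on' -> 4
  'sat' -> 3

Encoded: [0, 1, 0, 4, 4, 3]


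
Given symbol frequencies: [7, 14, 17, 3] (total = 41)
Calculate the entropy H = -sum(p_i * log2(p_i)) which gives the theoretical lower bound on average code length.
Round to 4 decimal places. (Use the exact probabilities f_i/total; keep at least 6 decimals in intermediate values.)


Per-symbol terms -p_i * log2(p_i) with p_i = f_i/41:
  p = 7/41 = 0.170732: log2(p) = -2.550197, -p*log2(p) = 0.435400
  p = 14/41 = 0.341463: log2(p) = -1.550197, -p*log2(p) = 0.529336
  p = 17/41 = 0.414634: log2(p) = -1.270089, -p*log2(p) = 0.526622
  p = 3/41 = 0.073171: log2(p) = -3.772590, -p*log2(p) = 0.276043
H = 0.435400 + 0.529336 + 0.526622 + 0.276043 = 1.767401

H = 1.7674 bits/symbol


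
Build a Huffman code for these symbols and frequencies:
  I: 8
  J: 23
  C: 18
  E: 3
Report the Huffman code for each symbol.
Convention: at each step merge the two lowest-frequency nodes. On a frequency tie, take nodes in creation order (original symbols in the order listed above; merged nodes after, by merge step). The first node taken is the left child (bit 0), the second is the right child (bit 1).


Huffman tree construction:
Step 1: Merge E(3) + I(8) = 11
Step 2: Merge (E+I)(11) + C(18) = 29
Step 3: Merge J(23) + ((E+I)+C)(29) = 52
Read each symbol's code off the tree from the root (left child = 0, right child = 1).

Codes:
  I: 101 (length 3)
  J: 0 (length 1)
  C: 11 (length 2)
  E: 100 (length 3)
Average code length: 92/52 = 1.7692 bits/symbol


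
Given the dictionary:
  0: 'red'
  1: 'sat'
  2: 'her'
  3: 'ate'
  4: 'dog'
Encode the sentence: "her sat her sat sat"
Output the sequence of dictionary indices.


Look up each word in the dictionary:
  'her' -> 2
  'sat' -> 1
  'her' -> 2
  'sat' -> 1
  'sat' -> 1

Encoded: [2, 1, 2, 1, 1]


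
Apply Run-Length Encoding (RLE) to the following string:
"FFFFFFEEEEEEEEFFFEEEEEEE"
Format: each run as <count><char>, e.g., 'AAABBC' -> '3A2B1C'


Scanning runs left to right:
  i=0: run of 'F' x 6 -> '6F'
  i=6: run of 'E' x 8 -> '8E'
  i=14: run of 'F' x 3 -> '3F'
  i=17: run of 'E' x 7 -> '7E'

RLE = 6F8E3F7E


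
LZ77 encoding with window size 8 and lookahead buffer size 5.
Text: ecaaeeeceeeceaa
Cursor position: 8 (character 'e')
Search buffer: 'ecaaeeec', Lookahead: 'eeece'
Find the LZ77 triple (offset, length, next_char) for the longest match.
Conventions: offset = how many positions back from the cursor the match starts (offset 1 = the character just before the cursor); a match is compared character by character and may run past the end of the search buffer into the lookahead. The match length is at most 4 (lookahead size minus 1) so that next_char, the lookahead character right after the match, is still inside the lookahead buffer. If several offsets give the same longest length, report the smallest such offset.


Try each offset into the search buffer:
  offset=1 (pos 7, char 'c'): match length 0
  offset=2 (pos 6, char 'e'): match length 1
  offset=3 (pos 5, char 'e'): match length 2
  offset=4 (pos 4, char 'e'): match length 4
  offset=5 (pos 3, char 'a'): match length 0
  offset=6 (pos 2, char 'a'): match length 0
  offset=7 (pos 1, char 'c'): match length 0
  offset=8 (pos 0, char 'e'): match length 1
Longest match has length 4 at offset 4.
next_char = character at position 8 + 4 = 12 -> 'e'

Best match: offset=4, length=4 (matching 'eeec' starting at position 4)
LZ77 triple: (4, 4, 'e')


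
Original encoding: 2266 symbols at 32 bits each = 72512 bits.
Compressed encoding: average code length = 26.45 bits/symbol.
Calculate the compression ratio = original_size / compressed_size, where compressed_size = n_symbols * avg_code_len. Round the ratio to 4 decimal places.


original_size = n_symbols * orig_bits = 2266 * 32 = 72512 bits
compressed_size = n_symbols * avg_code_len = 2266 * 26.45 = 59935.7 bits
ratio = original_size / compressed_size = 72512 / 59935.7 = 1.2098

Compression ratio = 1.2098


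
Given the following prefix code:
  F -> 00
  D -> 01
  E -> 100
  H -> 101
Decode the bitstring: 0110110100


Decoding step by step:
Bits 01 -> D
Bits 101 -> H
Bits 101 -> H
Bits 00 -> F


Decoded message: DHHF


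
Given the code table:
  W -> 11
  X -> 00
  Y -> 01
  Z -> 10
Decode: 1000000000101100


Decoding:
10 -> Z
00 -> X
00 -> X
00 -> X
00 -> X
10 -> Z
11 -> W
00 -> X


Result: ZXXXXZWX


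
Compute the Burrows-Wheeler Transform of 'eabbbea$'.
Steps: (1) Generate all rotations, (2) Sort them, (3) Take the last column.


Rotations (sorted):
  0: $eabbbea -> last char: a
  1: a$eabbbe -> last char: e
  2: abbbea$e -> last char: e
  3: bbbea$ea -> last char: a
  4: bbea$eab -> last char: b
  5: bea$eabb -> last char: b
  6: ea$eabbb -> last char: b
  7: eabbbea$ -> last char: $


BWT = aeeabbb$


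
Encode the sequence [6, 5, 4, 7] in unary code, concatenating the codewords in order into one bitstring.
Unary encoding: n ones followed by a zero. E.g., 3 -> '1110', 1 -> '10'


Encode each number as n ones followed by a terminating 0:
  6 -> 1111110 (7 bits)
  5 -> 111110 (6 bits)
  4 -> 11110 (5 bits)
  7 -> 11111110 (8 bits)
Total length = 7 + 6 + 5 + 8 = 26 bits.

Unary([6, 5, 4, 7]) = 11111101111101111011111110 (26 bits)


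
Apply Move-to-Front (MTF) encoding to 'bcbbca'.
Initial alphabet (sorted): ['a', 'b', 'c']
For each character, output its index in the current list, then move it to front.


MTF encoding:
'b': index 1 in ['a', 'b', 'c'] -> ['b', 'a', 'c']
'c': index 2 in ['b', 'a', 'c'] -> ['c', 'b', 'a']
'b': index 1 in ['c', 'b', 'a'] -> ['b', 'c', 'a']
'b': index 0 in ['b', 'c', 'a'] -> ['b', 'c', 'a']
'c': index 1 in ['b', 'c', 'a'] -> ['c', 'b', 'a']
'a': index 2 in ['c', 'b', 'a'] -> ['a', 'c', 'b']


Output: [1, 2, 1, 0, 1, 2]


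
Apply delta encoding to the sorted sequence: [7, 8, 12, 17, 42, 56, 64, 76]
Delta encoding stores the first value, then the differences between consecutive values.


First value: 7
Deltas:
  8 - 7 = 1
  12 - 8 = 4
  17 - 12 = 5
  42 - 17 = 25
  56 - 42 = 14
  64 - 56 = 8
  76 - 64 = 12


Delta encoded: [7, 1, 4, 5, 25, 14, 8, 12]


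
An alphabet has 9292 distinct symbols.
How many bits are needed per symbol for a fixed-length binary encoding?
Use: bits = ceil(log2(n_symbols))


log2(9292) = 13.1818
Bracket: 2^13 = 8192 < 9292 <= 2^14 = 16384
So ceil(log2(9292)) = 14

bits = ceil(log2(9292)) = ceil(13.1818) = 14 bits


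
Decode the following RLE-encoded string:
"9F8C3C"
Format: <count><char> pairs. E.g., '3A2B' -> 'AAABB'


Expanding each <count><char> pair:
  9F -> 'FFFFFFFFF'
  8C -> 'CCCCCCCC'
  3C -> 'CCC'

Decoded = FFFFFFFFFCCCCCCCCCCC


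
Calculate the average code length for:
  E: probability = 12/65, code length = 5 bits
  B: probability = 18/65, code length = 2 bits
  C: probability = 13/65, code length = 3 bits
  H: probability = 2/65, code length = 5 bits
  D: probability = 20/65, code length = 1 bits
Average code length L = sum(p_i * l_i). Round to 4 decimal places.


Weighted contributions p_i * l_i:
  E: (12/65) * 5 = 60/65
  B: (18/65) * 2 = 36/65
  C: (13/65) * 3 = 39/65
  H: (2/65) * 5 = 10/65
  D: (20/65) * 1 = 20/65
Sum = (60 + 36 + 39 + 10 + 20)/65 = 165/65

L = 165/65 = 2.5385 bits/symbol


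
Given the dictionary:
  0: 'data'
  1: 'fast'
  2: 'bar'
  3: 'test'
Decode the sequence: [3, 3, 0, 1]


Look up each index in the dictionary:
  3 -> 'test'
  3 -> 'test'
  0 -> 'data'
  1 -> 'fast'

Decoded: "test test data fast"


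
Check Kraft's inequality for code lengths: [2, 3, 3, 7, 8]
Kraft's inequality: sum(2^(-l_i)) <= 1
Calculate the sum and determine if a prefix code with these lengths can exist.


Sum = 2^(-2) + 2^(-3) + 2^(-3) + 2^(-7) + 2^(-8)
    = 0.25 + 0.125 + 0.125 + 0.0078125 + 0.00390625
    = 131/256 = 0.51171875
Since 0.51171875 <= 1, Kraft's inequality IS satisfied.
A prefix code with these lengths CAN exist.

Kraft sum = 0.51171875. Satisfied.


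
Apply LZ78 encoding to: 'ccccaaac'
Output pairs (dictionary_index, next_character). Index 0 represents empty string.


LZ78 encoding steps:
Dictionary: {0: ''}
Step 1: w='' (idx 0), next='c' -> output (0, 'c'), add 'c' as idx 1
Step 2: w='c' (idx 1), next='c' -> output (1, 'c'), add 'cc' as idx 2
Step 3: w='c' (idx 1), next='a' -> output (1, 'a'), add 'ca' as idx 3
Step 4: w='' (idx 0), next='a' -> output (0, 'a'), add 'a' as idx 4
Step 5: w='a' (idx 4), next='c' -> output (4, 'c'), add 'ac' as idx 5


Encoded: [(0, 'c'), (1, 'c'), (1, 'a'), (0, 'a'), (4, 'c')]
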